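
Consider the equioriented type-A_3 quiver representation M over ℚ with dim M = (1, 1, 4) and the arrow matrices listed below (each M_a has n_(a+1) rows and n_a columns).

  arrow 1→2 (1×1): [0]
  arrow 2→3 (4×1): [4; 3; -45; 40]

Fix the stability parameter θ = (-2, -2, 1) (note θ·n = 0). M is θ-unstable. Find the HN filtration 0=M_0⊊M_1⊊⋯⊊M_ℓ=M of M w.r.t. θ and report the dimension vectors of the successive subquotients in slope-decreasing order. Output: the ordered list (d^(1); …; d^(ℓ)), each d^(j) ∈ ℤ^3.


Via rank(M_{q-1}∘⋯∘M_p): M ≅ I[1,1], I[2,3], I[3,3]^3.
μ_θ-semistable layers: μ^(1)=1; μ^(2)=-2

((0, 0, 4); (1, 1, 0))


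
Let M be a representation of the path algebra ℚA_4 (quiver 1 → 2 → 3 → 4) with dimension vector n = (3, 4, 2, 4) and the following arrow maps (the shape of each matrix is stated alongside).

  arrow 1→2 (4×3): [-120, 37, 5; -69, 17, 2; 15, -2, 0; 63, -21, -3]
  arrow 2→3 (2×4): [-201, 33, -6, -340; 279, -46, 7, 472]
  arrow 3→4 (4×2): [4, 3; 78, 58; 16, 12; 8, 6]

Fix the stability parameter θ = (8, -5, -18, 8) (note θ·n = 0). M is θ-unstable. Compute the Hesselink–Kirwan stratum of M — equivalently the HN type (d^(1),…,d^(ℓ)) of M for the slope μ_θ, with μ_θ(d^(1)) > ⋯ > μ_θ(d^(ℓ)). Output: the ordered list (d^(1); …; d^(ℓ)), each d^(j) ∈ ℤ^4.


Barcode: M ≅ I[1,2], I[1,4]^2, I[2,2], I[4,4]^2. HN layers by μ_θ (3 steps, strictly decreasing):
  μ^(1)=8; μ^(2)=3/2; μ^(3)=-5

((0, 0, 0, 4); (1, 1, 0, 0); (2, 3, 2, 0))


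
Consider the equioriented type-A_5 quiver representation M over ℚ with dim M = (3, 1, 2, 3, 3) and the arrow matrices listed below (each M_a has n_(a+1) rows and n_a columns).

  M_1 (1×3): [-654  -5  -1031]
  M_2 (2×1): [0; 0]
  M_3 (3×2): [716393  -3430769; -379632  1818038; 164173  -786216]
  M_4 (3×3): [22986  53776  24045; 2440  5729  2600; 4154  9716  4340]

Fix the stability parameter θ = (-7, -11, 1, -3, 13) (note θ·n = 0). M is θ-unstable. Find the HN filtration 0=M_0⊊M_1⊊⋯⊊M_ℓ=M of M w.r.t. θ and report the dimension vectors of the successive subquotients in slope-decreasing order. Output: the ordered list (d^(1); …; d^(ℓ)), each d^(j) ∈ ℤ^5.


Interval decomposition of M: I[1,1]^2, I[1,2], I[3,5]^2, I[4,5].
HN type (ℓ=5): μ^(1)=13; μ^(2)=-1; μ^(3)=-3; μ^(4)=-7; μ^(5)=-9

((0, 0, 0, 0, 3); (0, 0, 2, 2, 0); (0, 0, 0, 1, 0); (2, 0, 0, 0, 0); (1, 1, 0, 0, 0))


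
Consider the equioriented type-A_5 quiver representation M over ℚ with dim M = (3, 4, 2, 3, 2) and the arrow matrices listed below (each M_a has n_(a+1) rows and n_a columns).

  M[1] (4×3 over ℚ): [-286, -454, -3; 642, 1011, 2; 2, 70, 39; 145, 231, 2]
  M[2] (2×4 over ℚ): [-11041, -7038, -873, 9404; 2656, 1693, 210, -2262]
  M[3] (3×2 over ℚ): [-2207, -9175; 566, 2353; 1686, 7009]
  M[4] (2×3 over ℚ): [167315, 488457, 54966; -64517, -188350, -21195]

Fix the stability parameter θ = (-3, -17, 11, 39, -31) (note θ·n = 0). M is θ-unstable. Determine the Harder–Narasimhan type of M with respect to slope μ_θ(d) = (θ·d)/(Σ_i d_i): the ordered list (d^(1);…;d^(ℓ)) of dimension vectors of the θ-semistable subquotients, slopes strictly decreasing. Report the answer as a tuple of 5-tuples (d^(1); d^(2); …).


Barcode: M ≅ I[1,2], I[1,4], I[1,5], I[2,2], I[4,5]. HN layers by μ_θ (6 steps, strictly decreasing):
  μ^(1)=39; μ^(2)=11; μ^(3)=19/3; μ^(4)=4; μ^(5)=-10; μ^(6)=-17

((0, 0, 0, 1, 0); (0, 0, 1, 0, 0); (0, 0, 1, 1, 1); (0, 0, 0, 1, 1); (3, 3, 0, 0, 0); (0, 1, 0, 0, 0))


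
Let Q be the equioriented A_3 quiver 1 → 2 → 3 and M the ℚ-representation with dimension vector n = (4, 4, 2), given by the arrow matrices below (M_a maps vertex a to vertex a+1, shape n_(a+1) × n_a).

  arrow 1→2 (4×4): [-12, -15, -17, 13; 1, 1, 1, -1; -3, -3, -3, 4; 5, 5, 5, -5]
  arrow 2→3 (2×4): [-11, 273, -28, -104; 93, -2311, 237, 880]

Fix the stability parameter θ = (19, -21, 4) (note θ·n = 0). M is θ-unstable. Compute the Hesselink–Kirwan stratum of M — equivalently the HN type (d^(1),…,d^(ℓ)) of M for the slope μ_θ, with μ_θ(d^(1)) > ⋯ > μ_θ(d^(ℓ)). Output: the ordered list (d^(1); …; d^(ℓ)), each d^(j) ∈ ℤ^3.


Barcode: M ≅ I[1,1], I[1,2], I[1,3]^2, I[2,2]. HN layers by μ_θ (4 steps, strictly decreasing):
  μ^(1)=19; μ^(2)=4; μ^(3)=-1; μ^(4)=-21

((1, 0, 0); (0, 0, 2); (3, 3, 0); (0, 1, 0))


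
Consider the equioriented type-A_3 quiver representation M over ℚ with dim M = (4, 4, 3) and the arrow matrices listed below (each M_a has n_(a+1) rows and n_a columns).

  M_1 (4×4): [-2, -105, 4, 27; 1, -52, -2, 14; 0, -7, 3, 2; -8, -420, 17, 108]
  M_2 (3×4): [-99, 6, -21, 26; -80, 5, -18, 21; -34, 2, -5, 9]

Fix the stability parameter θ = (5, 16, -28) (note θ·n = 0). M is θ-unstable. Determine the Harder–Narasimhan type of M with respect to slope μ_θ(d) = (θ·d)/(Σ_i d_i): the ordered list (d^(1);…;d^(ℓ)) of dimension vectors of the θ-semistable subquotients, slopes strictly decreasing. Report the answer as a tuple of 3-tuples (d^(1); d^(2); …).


Via rank(M_{q-1}∘⋯∘M_p): M ≅ I[1,2], I[1,3]^3.
μ_θ-semistable layers: μ^(1)=16; μ^(2)=5; μ^(3)=-7/3

((0, 1, 0); (1, 0, 0); (3, 3, 3))


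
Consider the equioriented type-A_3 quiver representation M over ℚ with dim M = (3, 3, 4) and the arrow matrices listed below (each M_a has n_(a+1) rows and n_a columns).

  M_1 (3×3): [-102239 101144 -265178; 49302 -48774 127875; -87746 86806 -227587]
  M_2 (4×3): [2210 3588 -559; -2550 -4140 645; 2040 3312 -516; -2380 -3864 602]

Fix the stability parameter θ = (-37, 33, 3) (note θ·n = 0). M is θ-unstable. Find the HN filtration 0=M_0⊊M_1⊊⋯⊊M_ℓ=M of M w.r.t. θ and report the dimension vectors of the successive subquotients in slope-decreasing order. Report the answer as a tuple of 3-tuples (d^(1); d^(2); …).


Interval decomposition of M: I[1,1], I[1,2], I[1,3], I[2,2], I[3,3]^3.
HN type (ℓ=4): μ^(1)=33; μ^(2)=18; μ^(3)=3; μ^(4)=-37

((0, 2, 0); (0, 1, 1); (0, 0, 3); (3, 0, 0))


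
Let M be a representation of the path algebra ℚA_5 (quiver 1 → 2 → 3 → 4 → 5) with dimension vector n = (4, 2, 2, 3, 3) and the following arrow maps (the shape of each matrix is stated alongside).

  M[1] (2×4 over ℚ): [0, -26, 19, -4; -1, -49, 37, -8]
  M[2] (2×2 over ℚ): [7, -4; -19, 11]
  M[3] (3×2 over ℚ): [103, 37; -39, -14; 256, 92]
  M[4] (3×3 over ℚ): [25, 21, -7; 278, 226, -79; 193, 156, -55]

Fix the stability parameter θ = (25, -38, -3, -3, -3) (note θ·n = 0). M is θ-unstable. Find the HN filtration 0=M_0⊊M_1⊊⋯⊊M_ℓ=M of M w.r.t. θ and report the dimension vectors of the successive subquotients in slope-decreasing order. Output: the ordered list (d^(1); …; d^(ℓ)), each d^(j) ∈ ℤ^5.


Via rank(M_{q-1}∘⋯∘M_p): M ≅ I[1,1]^2, I[1,5]^2, I[4,5].
μ_θ-semistable layers: μ^(1)=25; μ^(2)=-3; μ^(3)=-13/2

((2, 0, 0, 0, 0); (0, 0, 2, 3, 3); (2, 2, 0, 0, 0))


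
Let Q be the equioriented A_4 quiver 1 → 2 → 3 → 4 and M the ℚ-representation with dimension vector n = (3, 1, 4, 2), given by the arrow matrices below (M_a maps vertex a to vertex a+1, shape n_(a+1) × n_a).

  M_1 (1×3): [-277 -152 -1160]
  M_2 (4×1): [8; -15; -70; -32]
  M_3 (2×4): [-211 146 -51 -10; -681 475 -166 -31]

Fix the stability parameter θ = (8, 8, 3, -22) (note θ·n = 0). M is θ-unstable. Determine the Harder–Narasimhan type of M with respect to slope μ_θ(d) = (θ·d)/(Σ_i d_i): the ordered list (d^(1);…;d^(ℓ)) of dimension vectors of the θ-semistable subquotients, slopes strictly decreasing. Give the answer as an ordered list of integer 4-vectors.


Interval decomposition of M: I[1,1]^2, I[1,4], I[3,3]^2, I[3,4].
HN type (ℓ=4): μ^(1)=8; μ^(2)=3; μ^(3)=-3/4; μ^(4)=-19/2

((2, 0, 0, 0); (0, 0, 2, 0); (1, 1, 1, 1); (0, 0, 1, 1))


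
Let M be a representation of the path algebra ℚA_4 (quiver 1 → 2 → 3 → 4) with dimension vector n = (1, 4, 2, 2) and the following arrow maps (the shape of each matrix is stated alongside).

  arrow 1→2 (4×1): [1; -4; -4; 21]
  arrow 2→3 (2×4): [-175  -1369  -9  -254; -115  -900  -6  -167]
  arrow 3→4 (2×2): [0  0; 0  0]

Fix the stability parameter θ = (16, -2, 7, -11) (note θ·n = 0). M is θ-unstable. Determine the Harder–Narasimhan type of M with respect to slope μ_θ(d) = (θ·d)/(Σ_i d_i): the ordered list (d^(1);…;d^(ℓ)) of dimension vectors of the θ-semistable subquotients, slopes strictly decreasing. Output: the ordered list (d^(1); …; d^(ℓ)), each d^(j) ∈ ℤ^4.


Interval decomposition of M: I[1,3], I[2,2]^2, I[2,3], I[4,4]^2.
HN type (ℓ=3): μ^(1)=7; μ^(2)=-2; μ^(3)=-11

((1, 1, 2, 0); (0, 3, 0, 0); (0, 0, 0, 2))


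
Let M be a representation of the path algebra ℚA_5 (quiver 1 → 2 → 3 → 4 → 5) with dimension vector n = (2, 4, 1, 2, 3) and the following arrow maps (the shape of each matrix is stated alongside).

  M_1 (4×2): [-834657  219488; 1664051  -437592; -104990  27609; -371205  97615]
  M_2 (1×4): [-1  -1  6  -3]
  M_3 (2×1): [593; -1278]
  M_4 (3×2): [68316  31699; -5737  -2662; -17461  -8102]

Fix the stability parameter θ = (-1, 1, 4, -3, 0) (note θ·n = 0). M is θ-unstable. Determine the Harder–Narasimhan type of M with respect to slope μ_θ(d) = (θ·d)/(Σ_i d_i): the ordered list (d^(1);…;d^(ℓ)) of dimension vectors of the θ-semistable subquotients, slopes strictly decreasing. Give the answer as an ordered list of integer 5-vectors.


Barcode: M ≅ I[1,2], I[1,5], I[2,2]^2, I[4,5], I[5,5]. HN layers by μ_θ (5 steps, strictly decreasing):
  μ^(1)=1; μ^(2)=1/2; μ^(3)=0; μ^(4)=-1; μ^(5)=-3

((0, 3, 0, 0, 0); (0, 1, 1, 1, 1); (0, 0, 0, 0, 2); (2, 0, 0, 0, 0); (0, 0, 0, 1, 0))


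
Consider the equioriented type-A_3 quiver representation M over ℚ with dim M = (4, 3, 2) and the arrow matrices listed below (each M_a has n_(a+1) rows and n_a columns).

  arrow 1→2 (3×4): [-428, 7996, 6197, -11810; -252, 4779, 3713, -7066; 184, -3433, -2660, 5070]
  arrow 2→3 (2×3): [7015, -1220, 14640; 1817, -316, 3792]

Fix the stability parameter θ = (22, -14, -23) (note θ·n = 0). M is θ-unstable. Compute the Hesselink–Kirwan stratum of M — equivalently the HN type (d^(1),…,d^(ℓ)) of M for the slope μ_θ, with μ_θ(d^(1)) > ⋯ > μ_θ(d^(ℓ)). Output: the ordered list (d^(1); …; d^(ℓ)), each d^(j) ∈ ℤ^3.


Barcode: M ≅ I[1,1], I[1,2]^2, I[1,3], I[3,3]. HN layers by μ_θ (4 steps, strictly decreasing):
  μ^(1)=22; μ^(2)=4; μ^(3)=-5; μ^(4)=-23

((1, 0, 0); (2, 2, 0); (1, 1, 1); (0, 0, 1))


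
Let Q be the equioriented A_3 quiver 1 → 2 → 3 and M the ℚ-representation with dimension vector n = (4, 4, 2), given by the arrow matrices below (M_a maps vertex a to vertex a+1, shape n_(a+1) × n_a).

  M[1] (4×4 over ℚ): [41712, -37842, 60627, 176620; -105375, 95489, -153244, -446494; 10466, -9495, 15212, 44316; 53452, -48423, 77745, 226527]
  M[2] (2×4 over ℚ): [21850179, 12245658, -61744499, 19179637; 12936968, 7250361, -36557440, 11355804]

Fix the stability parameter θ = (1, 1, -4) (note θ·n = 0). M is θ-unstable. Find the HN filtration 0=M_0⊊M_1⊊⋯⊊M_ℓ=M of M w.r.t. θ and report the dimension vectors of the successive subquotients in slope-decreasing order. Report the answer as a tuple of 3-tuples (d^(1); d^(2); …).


Interval decomposition of M: I[1,2]^2, I[1,3]^2.
HN type (ℓ=2): μ^(1)=1; μ^(2)=-2/3

((2, 2, 0); (2, 2, 2))


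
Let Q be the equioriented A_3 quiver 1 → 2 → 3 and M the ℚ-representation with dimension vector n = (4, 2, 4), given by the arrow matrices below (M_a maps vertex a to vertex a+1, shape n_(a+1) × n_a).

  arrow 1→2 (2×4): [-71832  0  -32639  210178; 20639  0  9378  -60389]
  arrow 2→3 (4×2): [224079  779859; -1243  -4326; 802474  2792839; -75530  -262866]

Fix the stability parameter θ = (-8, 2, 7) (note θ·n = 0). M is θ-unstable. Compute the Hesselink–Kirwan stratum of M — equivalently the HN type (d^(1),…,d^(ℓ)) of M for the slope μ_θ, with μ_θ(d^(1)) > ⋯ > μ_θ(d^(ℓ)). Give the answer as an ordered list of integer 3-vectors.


Interval decomposition of M: I[1,1]^2, I[1,3]^2, I[3,3]^2.
HN type (ℓ=3): μ^(1)=7; μ^(2)=2; μ^(3)=-8

((0, 0, 4); (0, 2, 0); (4, 0, 0))


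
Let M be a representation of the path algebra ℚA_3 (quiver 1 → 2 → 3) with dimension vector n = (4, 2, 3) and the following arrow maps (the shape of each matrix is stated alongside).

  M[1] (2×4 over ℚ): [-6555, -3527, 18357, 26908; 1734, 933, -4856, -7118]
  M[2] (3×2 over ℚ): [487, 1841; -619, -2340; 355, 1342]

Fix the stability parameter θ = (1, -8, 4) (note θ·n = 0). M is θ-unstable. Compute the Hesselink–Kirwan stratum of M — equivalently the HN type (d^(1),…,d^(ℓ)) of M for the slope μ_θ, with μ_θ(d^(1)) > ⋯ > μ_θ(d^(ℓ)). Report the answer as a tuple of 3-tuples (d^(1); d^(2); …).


Via rank(M_{q-1}∘⋯∘M_p): M ≅ I[1,1]^2, I[1,3]^2, I[3,3].
μ_θ-semistable layers: μ^(1)=4; μ^(2)=1; μ^(3)=-7/2

((0, 0, 3); (2, 0, 0); (2, 2, 0))


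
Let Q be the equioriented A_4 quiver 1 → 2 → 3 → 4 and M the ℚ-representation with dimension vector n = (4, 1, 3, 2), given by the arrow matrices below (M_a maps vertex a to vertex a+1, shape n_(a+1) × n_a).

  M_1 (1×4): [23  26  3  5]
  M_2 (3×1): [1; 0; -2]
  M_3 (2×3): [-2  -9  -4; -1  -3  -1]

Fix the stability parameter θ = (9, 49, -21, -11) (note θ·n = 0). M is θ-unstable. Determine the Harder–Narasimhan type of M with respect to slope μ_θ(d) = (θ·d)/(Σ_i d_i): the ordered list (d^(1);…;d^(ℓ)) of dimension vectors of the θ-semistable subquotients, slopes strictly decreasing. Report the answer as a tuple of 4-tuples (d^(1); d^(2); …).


Via rank(M_{q-1}∘⋯∘M_p): M ≅ I[1,1]^3, I[1,4], I[3,3], I[3,4].
μ_θ-semistable layers: μ^(1)=9; μ^(2)=13/2; μ^(3)=-11; μ^(4)=-21

((3, 0, 0, 0); (1, 1, 1, 1); (0, 0, 0, 1); (0, 0, 2, 0))


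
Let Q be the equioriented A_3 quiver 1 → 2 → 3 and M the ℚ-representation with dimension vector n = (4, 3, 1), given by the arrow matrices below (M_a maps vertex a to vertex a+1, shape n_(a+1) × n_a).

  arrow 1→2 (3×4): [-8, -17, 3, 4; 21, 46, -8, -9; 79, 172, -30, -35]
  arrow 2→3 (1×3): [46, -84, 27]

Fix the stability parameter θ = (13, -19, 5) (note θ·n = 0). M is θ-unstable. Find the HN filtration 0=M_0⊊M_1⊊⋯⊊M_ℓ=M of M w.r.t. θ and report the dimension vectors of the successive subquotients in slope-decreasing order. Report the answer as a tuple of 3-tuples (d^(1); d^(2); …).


Via rank(M_{q-1}∘⋯∘M_p): M ≅ I[1,1]^2, I[1,2], I[1,3], I[2,2].
μ_θ-semistable layers: μ^(1)=13; μ^(2)=5; μ^(3)=-3; μ^(4)=-19

((2, 0, 0); (0, 0, 1); (2, 2, 0); (0, 1, 0))


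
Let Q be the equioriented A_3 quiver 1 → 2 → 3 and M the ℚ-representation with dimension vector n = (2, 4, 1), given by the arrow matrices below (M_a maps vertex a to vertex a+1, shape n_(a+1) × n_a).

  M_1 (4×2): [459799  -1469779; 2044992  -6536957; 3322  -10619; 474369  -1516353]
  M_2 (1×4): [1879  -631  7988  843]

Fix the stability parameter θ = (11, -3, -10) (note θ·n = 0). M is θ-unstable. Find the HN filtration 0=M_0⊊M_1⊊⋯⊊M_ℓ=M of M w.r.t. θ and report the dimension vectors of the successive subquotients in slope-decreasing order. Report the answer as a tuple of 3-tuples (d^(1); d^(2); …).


Via rank(M_{q-1}∘⋯∘M_p): M ≅ I[1,2], I[1,3], I[2,2]^2.
μ_θ-semistable layers: μ^(1)=4; μ^(2)=-2/3; μ^(3)=-3

((1, 1, 0); (1, 1, 1); (0, 2, 0))


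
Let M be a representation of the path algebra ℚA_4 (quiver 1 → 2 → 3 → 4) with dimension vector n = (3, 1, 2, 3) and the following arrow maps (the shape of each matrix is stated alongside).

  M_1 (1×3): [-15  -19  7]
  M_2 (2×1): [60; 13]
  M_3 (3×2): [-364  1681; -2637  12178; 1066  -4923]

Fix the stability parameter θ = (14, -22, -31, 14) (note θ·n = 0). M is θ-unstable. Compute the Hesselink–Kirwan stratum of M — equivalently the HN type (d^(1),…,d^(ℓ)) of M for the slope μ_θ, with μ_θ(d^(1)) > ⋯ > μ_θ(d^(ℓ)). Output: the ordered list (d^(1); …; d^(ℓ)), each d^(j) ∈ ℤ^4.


Via rank(M_{q-1}∘⋯∘M_p): M ≅ I[1,1]^2, I[1,4], I[3,4], I[4,4].
μ_θ-semistable layers: μ^(1)=14; μ^(2)=-13; μ^(3)=-31

((2, 0, 0, 3); (1, 1, 1, 0); (0, 0, 1, 0))


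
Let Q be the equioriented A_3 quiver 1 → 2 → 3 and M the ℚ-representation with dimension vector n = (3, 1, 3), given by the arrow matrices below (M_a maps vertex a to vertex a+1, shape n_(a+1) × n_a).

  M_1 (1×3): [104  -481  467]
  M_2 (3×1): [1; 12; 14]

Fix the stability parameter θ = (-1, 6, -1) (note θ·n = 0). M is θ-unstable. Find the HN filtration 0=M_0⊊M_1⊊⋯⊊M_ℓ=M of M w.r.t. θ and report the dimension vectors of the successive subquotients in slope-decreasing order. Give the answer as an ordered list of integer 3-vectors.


Via rank(M_{q-1}∘⋯∘M_p): M ≅ I[1,1]^2, I[1,3], I[3,3]^2.
μ_θ-semistable layers: μ^(1)=5/2; μ^(2)=-1

((0, 1, 1); (3, 0, 2))


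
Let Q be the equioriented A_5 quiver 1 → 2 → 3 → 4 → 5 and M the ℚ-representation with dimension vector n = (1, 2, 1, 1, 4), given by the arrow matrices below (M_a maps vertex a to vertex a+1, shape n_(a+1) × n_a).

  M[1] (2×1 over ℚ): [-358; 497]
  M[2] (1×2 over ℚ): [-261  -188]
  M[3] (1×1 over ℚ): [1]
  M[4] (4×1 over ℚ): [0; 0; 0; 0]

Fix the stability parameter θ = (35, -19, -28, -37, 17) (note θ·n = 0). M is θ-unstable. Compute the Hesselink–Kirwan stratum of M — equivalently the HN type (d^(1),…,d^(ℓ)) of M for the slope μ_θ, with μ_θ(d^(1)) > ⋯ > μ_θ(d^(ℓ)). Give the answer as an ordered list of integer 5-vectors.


Via rank(M_{q-1}∘⋯∘M_p): M ≅ I[1,4], I[2,2], I[5,5]^4.
μ_θ-semistable layers: μ^(1)=17; μ^(2)=-49/4; μ^(3)=-19

((0, 0, 0, 0, 4); (1, 1, 1, 1, 0); (0, 1, 0, 0, 0))


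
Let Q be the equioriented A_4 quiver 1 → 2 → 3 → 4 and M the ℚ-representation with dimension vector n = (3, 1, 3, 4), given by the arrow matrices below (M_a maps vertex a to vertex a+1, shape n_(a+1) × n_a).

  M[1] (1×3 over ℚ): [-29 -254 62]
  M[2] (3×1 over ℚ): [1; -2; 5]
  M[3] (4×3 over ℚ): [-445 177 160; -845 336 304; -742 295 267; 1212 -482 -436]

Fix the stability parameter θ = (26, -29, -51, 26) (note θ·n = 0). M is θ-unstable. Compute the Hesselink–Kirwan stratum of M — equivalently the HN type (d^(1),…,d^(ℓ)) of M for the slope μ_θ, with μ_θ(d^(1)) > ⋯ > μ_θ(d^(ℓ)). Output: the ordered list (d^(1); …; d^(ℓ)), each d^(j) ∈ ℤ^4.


Via rank(M_{q-1}∘⋯∘M_p): M ≅ I[1,1]^2, I[1,4], I[3,4]^2, I[4,4].
μ_θ-semistable layers: μ^(1)=26; μ^(2)=-18; μ^(3)=-51

((2, 0, 0, 4); (1, 1, 1, 0); (0, 0, 2, 0))


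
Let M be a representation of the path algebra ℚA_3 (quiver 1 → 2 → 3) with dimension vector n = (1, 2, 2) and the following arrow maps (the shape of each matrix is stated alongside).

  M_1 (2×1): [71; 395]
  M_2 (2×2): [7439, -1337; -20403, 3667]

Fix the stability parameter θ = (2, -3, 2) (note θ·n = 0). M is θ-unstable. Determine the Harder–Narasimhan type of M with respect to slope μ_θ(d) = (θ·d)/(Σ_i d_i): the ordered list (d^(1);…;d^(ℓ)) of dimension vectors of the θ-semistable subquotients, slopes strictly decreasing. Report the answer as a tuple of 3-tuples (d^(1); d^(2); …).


Interval decomposition of M: I[1,3], I[2,3].
HN type (ℓ=3): μ^(1)=2; μ^(2)=-1/2; μ^(3)=-3

((0, 0, 2); (1, 1, 0); (0, 1, 0))


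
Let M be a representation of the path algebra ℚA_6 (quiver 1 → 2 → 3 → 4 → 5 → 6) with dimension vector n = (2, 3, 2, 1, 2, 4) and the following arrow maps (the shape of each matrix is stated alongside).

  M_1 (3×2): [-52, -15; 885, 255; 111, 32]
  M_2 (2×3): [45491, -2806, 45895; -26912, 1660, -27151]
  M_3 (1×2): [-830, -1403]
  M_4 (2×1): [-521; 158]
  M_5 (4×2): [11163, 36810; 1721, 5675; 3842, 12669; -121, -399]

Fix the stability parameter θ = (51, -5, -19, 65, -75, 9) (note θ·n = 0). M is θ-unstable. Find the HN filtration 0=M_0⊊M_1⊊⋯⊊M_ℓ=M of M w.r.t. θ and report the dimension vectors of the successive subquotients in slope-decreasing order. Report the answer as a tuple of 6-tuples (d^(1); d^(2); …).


Interval decomposition of M: I[1,3], I[1,6], I[2,2], I[5,6], I[6,6]^2.
HN type (ℓ=4): μ^(1)=9; μ^(2)=17/5; μ^(3)=-5; μ^(4)=-75

((1, 1, 1, 0, 0, 4); (1, 1, 1, 1, 1, 0); (0, 1, 0, 0, 0, 0); (0, 0, 0, 0, 1, 0))


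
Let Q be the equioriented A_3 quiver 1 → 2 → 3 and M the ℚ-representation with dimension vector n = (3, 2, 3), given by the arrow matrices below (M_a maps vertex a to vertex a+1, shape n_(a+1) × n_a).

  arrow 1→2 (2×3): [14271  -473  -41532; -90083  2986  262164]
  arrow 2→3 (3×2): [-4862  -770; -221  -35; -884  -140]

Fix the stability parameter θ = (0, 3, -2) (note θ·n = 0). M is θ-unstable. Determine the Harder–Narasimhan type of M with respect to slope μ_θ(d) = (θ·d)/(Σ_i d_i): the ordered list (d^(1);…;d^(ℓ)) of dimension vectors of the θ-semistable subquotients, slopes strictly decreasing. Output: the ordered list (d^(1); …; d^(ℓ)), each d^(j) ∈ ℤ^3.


Interval decomposition of M: I[1,1], I[1,2], I[1,3], I[3,3]^2.
HN type (ℓ=4): μ^(1)=3; μ^(2)=1/2; μ^(3)=0; μ^(4)=-2

((0, 1, 0); (0, 1, 1); (3, 0, 0); (0, 0, 2))


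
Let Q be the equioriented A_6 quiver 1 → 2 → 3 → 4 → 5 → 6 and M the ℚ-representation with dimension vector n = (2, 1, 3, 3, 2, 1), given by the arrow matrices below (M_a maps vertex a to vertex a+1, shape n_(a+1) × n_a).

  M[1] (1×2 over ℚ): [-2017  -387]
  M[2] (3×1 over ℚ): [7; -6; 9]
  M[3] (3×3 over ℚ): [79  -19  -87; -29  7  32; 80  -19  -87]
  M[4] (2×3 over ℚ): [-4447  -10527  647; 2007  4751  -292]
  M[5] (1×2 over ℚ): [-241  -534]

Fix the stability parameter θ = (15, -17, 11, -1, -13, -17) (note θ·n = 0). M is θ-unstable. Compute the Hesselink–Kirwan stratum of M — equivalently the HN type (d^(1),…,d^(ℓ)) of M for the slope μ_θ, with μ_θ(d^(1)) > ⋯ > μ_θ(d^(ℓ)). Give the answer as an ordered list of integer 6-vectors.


Via rank(M_{q-1}∘⋯∘M_p): M ≅ I[1,1], I[1,6], I[3,4], I[3,5].
μ_θ-semistable layers: μ^(1)=15; μ^(2)=5; μ^(3)=-1; μ^(4)=-11/3

((1, 0, 0, 0, 0, 0); (0, 0, 1, 1, 0, 0); (0, 0, 1, 1, 1, 0); (1, 1, 1, 1, 1, 1))


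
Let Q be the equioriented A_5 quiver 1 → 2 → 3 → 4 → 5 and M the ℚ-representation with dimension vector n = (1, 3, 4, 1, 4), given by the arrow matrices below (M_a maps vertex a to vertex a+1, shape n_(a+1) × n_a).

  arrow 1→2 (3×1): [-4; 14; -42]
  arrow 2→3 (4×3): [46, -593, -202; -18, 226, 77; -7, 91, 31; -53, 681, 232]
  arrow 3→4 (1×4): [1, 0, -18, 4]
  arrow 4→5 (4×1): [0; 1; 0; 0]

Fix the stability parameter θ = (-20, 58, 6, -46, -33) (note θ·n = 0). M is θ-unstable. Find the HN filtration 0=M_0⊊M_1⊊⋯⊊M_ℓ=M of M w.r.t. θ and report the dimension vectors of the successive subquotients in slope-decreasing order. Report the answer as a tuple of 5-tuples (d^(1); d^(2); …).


Via rank(M_{q-1}∘⋯∘M_p): M ≅ I[1,5], I[2,3]^2, I[3,3], I[5,5]^3.
μ_θ-semistable layers: μ^(1)=32; μ^(2)=6; μ^(3)=-15/4; μ^(4)=-20; μ^(5)=-33

((0, 2, 2, 0, 0); (0, 0, 1, 0, 0); (0, 1, 1, 1, 1); (1, 0, 0, 0, 0); (0, 0, 0, 0, 3))


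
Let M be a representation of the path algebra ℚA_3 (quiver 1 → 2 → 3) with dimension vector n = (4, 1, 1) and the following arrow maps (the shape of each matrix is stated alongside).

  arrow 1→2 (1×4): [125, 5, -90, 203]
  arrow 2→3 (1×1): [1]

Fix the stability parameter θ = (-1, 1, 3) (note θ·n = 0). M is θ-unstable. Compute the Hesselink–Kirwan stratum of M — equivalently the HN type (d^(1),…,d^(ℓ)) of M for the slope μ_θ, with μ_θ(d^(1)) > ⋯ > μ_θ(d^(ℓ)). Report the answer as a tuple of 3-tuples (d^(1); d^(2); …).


Barcode: M ≅ I[1,1]^3, I[1,3]. HN layers by μ_θ (3 steps, strictly decreasing):
  μ^(1)=3; μ^(2)=1; μ^(3)=-1

((0, 0, 1); (0, 1, 0); (4, 0, 0))


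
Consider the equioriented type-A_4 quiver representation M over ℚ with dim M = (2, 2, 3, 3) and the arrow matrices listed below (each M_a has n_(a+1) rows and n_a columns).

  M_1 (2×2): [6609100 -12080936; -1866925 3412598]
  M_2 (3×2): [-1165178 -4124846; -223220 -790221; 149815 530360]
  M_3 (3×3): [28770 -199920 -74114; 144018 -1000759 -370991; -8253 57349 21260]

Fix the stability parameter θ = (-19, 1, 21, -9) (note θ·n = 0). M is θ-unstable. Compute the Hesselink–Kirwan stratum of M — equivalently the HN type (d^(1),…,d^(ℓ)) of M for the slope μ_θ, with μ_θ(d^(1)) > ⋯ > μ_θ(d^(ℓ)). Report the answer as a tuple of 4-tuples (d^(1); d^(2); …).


Interval decomposition of M: I[1,1], I[1,4], I[2,4], I[3,3], I[4,4].
HN type (ℓ=5): μ^(1)=21; μ^(2)=6; μ^(3)=1; μ^(4)=-9; μ^(5)=-19

((0, 0, 1, 0); (0, 0, 2, 2); (0, 2, 0, 0); (0, 0, 0, 1); (2, 0, 0, 0))


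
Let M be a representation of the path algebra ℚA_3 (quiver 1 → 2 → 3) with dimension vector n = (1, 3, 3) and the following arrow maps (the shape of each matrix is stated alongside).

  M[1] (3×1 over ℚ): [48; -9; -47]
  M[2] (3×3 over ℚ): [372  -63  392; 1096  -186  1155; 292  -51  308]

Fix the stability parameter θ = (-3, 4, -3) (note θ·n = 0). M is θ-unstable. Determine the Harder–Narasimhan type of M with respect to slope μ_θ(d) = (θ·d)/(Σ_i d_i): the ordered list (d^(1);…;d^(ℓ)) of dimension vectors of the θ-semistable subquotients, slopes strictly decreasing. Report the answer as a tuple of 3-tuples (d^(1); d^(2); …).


Via rank(M_{q-1}∘⋯∘M_p): M ≅ I[1,3], I[2,2], I[2,3], I[3,3].
μ_θ-semistable layers: μ^(1)=4; μ^(2)=1/2; μ^(3)=-3

((0, 1, 0); (0, 2, 2); (1, 0, 1))


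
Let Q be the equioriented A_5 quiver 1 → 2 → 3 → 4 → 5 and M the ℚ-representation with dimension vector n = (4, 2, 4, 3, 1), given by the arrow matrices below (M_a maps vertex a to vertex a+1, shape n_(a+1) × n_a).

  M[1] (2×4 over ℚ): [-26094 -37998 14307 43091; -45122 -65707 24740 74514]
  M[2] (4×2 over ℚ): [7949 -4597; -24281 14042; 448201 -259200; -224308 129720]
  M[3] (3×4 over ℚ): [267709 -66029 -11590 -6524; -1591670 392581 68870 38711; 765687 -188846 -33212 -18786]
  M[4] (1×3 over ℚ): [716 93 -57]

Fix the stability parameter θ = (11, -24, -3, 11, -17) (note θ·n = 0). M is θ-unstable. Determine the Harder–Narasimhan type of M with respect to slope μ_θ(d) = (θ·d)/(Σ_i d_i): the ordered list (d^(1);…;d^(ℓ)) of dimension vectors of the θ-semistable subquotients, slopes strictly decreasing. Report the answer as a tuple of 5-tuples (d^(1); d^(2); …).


Barcode: M ≅ I[1,1]^2, I[1,4], I[1,5], I[3,3], I[3,4]. HN layers by μ_θ (3 steps, strictly decreasing):
  μ^(1)=11; μ^(2)=-3; μ^(3)=-13/2

((2, 0, 0, 2, 0); (0, 0, 4, 1, 1); (2, 2, 0, 0, 0))


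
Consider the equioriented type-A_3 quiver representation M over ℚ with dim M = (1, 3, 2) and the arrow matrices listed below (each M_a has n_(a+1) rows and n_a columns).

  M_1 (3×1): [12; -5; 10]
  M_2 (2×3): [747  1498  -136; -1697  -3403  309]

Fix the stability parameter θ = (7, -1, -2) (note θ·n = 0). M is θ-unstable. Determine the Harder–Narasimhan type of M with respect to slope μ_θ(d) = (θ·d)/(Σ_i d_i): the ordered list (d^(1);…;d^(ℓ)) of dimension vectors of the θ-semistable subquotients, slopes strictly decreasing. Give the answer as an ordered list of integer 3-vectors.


Barcode: M ≅ I[1,3], I[2,2], I[2,3]. HN layers by μ_θ (3 steps, strictly decreasing):
  μ^(1)=4/3; μ^(2)=-1; μ^(3)=-3/2

((1, 1, 1); (0, 1, 0); (0, 1, 1))


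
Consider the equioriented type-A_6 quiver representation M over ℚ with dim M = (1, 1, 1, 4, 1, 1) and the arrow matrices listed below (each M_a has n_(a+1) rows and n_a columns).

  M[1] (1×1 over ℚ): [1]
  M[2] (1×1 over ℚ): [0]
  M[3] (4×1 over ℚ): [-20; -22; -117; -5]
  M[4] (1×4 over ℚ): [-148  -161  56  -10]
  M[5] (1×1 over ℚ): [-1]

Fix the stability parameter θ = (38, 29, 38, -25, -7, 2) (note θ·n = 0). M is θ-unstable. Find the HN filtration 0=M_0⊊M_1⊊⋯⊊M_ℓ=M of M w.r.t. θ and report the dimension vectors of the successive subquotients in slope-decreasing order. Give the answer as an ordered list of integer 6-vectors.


Via rank(M_{q-1}∘⋯∘M_p): M ≅ I[1,2], I[3,4], I[4,4]^2, I[4,6].
μ_θ-semistable layers: μ^(1)=67/2; μ^(2)=13/2; μ^(3)=2; μ^(4)=-7; μ^(5)=-25

((1, 1, 0, 0, 0, 0); (0, 0, 1, 1, 0, 0); (0, 0, 0, 0, 0, 1); (0, 0, 0, 0, 1, 0); (0, 0, 0, 3, 0, 0))


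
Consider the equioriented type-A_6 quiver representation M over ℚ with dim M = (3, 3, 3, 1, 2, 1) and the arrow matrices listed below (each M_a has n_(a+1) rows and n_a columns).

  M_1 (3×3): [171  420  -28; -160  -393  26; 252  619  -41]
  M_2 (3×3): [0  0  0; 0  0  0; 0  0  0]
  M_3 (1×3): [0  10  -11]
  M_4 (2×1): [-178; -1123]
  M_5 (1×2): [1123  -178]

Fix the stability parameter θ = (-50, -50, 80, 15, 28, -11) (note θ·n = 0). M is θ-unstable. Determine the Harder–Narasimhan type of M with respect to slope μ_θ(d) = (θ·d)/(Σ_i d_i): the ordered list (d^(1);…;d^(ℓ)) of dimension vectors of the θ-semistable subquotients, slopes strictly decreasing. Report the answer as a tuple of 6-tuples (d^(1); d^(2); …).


Barcode: M ≅ I[1,2]^3, I[3,3]^2, I[3,5], I[5,6]. HN layers by μ_θ (4 steps, strictly decreasing):
  μ^(1)=80; μ^(2)=41; μ^(3)=17/2; μ^(4)=-50

((0, 0, 2, 0, 0, 0); (0, 0, 1, 1, 1, 0); (0, 0, 0, 0, 1, 1); (3, 3, 0, 0, 0, 0))


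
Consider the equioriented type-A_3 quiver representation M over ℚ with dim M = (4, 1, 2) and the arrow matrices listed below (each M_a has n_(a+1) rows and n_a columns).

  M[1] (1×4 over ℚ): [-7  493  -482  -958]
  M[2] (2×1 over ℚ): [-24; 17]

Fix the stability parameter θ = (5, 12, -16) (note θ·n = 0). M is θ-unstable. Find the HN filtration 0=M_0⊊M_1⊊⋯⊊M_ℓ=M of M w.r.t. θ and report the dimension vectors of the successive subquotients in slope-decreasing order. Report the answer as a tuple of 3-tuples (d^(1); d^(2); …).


Interval decomposition of M: I[1,1]^3, I[1,3], I[3,3].
HN type (ℓ=3): μ^(1)=5; μ^(2)=1/3; μ^(3)=-16

((3, 0, 0); (1, 1, 1); (0, 0, 1))


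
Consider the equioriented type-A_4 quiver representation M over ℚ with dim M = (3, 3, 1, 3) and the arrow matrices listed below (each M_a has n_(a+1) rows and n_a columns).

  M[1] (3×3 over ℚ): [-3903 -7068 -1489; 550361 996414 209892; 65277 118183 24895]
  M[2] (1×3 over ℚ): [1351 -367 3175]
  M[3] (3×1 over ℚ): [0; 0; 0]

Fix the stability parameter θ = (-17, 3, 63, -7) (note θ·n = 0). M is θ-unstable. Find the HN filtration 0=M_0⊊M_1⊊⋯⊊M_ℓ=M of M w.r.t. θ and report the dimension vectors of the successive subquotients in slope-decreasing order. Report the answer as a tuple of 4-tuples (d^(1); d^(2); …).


Via rank(M_{q-1}∘⋯∘M_p): M ≅ I[1,2]^2, I[1,3], I[4,4]^3.
μ_θ-semistable layers: μ^(1)=63; μ^(2)=3; μ^(3)=-7; μ^(4)=-17

((0, 0, 1, 0); (0, 3, 0, 0); (0, 0, 0, 3); (3, 0, 0, 0))


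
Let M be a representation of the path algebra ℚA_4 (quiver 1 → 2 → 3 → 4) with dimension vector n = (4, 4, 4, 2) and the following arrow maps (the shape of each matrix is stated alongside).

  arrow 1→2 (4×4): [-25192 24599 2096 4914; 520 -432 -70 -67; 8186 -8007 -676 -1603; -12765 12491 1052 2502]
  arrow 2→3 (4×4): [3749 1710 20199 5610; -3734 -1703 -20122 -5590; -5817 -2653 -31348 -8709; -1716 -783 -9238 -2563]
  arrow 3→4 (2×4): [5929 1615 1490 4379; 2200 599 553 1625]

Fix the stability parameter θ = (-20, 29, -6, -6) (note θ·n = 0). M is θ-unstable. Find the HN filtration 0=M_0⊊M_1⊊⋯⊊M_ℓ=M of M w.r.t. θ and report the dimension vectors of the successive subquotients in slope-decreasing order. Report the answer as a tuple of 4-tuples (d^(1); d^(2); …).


Interval decomposition of M: I[1,3]^2, I[1,4]^2.
HN type (ℓ=3): μ^(1)=23/2; μ^(2)=17/3; μ^(3)=-20

((0, 2, 2, 0); (0, 2, 2, 2); (4, 0, 0, 0))


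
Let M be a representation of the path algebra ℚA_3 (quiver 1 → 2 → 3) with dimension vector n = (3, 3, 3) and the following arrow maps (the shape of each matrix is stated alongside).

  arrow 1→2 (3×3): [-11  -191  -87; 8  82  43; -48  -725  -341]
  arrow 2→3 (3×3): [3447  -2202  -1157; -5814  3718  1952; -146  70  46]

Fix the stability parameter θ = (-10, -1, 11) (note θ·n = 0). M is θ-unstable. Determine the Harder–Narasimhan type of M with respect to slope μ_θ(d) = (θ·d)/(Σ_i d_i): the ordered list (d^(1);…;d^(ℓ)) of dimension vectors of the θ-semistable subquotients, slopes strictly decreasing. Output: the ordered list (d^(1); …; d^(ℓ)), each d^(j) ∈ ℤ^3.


Interval decomposition of M: I[1,3]^3.
HN type (ℓ=3): μ^(1)=11; μ^(2)=-1; μ^(3)=-10

((0, 0, 3); (0, 3, 0); (3, 0, 0))


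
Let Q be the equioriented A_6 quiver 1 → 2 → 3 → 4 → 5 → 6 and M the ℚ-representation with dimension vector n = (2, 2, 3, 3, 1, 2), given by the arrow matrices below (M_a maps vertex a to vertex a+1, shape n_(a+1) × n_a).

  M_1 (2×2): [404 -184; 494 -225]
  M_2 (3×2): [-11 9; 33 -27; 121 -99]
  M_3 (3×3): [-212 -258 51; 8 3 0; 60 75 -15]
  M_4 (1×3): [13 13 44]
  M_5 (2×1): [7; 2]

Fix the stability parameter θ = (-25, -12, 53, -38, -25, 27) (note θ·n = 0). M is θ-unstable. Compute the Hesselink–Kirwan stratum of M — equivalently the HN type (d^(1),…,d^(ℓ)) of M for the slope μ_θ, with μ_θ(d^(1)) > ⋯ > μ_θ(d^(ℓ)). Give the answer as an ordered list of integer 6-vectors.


Via rank(M_{q-1}∘⋯∘M_p): M ≅ I[1,2], I[1,4], I[3,3], I[3,6], I[4,4], I[6,6].
μ_θ-semistable layers: μ^(1)=53; μ^(2)=27; μ^(3)=15/2; μ^(4)=-10/3; μ^(5)=-12; μ^(6)=-25; μ^(7)=-38

((0, 0, 1, 0, 0, 0); (0, 0, 0, 0, 0, 2); (0, 0, 1, 1, 0, 0); (0, 0, 1, 1, 1, 0); (0, 2, 0, 0, 0, 0); (2, 0, 0, 0, 0, 0); (0, 0, 0, 1, 0, 0))


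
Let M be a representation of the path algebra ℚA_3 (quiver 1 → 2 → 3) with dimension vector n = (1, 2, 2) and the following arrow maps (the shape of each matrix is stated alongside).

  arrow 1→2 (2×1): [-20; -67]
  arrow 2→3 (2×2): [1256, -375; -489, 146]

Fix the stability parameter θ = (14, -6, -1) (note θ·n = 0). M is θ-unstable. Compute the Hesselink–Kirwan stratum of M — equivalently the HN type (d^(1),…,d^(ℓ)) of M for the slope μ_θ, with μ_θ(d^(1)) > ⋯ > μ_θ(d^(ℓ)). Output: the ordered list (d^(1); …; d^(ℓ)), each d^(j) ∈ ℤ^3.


Interval decomposition of M: I[1,3], I[2,3].
HN type (ℓ=3): μ^(1)=7/3; μ^(2)=-1; μ^(3)=-6

((1, 1, 1); (0, 0, 1); (0, 1, 0))


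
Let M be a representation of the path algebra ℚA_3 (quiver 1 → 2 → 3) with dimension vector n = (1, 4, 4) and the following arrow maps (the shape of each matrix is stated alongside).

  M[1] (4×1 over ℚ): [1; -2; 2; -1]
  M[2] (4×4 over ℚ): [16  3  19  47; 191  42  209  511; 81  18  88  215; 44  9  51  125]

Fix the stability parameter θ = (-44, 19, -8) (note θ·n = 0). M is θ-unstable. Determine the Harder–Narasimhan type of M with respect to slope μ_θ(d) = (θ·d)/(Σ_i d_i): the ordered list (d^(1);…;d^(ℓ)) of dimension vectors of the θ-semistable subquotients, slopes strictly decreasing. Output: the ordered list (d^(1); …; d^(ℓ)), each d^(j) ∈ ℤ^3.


Via rank(M_{q-1}∘⋯∘M_p): M ≅ I[1,3], I[2,2], I[2,3]^2, I[3,3].
μ_θ-semistable layers: μ^(1)=19; μ^(2)=11/2; μ^(3)=-8; μ^(4)=-44

((0, 1, 0); (0, 3, 3); (0, 0, 1); (1, 0, 0))


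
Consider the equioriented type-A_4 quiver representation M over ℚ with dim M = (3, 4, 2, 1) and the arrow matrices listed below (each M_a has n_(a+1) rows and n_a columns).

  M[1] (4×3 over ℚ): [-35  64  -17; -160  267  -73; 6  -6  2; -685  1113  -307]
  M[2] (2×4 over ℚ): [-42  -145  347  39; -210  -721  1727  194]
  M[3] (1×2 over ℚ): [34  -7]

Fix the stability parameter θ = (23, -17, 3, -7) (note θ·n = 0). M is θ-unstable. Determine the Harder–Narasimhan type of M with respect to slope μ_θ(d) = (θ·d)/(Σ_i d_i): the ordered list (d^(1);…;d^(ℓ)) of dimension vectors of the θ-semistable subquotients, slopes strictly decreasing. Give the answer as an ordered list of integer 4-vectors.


Interval decomposition of M: I[1,2], I[1,3], I[1,4], I[2,2].
HN type (ℓ=3): μ^(1)=3; μ^(2)=1/2; μ^(3)=-17

((2, 2, 1, 0); (1, 1, 1, 1); (0, 1, 0, 0))


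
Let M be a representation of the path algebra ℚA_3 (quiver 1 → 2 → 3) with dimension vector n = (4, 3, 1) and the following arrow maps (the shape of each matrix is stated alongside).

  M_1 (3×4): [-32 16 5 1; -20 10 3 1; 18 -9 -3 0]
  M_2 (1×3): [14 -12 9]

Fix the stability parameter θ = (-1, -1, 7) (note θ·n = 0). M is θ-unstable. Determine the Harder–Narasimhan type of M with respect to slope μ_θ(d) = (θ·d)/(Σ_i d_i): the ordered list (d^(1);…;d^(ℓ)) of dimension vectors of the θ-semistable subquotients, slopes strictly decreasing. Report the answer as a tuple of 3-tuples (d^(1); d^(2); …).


Barcode: M ≅ I[1,1]^2, I[1,2], I[1,3], I[2,2]. HN layers by μ_θ (2 steps, strictly decreasing):
  μ^(1)=7; μ^(2)=-1

((0, 0, 1); (4, 3, 0))


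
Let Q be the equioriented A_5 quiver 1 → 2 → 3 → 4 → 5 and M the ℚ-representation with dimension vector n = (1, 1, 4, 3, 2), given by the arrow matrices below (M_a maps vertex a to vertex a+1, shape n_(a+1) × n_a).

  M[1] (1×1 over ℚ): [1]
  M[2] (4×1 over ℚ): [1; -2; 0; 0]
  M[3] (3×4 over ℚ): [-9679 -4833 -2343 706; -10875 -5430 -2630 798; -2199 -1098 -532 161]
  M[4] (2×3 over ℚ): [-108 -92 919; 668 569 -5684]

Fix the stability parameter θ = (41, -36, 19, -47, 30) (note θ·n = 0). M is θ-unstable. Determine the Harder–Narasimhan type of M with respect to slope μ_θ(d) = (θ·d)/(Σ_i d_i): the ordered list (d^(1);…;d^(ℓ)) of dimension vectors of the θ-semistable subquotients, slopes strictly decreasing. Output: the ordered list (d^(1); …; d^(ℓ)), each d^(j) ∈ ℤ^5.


Via rank(M_{q-1}∘⋯∘M_p): M ≅ I[1,5], I[3,3], I[3,4], I[3,5].
μ_θ-semistable layers: μ^(1)=30; μ^(2)=19; μ^(3)=-23/4; μ^(4)=-14

((0, 0, 0, 0, 2); (0, 0, 1, 0, 0); (1, 1, 1, 1, 0); (0, 0, 2, 2, 0))


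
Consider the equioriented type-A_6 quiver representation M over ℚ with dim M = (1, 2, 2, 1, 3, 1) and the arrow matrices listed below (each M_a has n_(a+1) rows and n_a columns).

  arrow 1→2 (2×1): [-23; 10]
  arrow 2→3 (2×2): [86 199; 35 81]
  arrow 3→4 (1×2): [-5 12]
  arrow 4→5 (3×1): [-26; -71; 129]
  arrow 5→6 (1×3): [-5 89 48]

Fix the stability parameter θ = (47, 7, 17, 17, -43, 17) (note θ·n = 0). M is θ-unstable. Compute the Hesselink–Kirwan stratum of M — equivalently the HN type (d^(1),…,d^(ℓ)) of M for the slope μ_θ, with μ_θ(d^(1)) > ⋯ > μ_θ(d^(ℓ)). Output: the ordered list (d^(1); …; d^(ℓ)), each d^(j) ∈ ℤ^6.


Interval decomposition of M: I[1,3], I[2,6], I[5,5]^2.
HN type (ℓ=4): μ^(1)=71/3; μ^(2)=17; μ^(3)=-1/2; μ^(4)=-43

((1, 1, 1, 0, 0, 0); (0, 0, 0, 0, 0, 1); (0, 1, 1, 1, 1, 0); (0, 0, 0, 0, 2, 0))


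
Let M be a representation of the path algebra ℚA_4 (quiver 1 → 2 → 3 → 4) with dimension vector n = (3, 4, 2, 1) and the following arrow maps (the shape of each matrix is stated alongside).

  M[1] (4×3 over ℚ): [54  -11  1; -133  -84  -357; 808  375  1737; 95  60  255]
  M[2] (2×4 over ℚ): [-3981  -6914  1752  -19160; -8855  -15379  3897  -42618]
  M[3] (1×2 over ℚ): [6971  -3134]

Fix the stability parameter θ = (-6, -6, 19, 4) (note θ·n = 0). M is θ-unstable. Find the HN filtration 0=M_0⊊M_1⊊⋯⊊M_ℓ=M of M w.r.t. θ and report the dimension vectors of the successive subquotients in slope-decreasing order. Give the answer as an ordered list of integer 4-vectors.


Via rank(M_{q-1}∘⋯∘M_p): M ≅ I[1,1], I[1,3], I[1,4], I[2,2]^2.
μ_θ-semistable layers: μ^(1)=19; μ^(2)=23/2; μ^(3)=-6

((0, 0, 1, 0); (0, 0, 1, 1); (3, 4, 0, 0))


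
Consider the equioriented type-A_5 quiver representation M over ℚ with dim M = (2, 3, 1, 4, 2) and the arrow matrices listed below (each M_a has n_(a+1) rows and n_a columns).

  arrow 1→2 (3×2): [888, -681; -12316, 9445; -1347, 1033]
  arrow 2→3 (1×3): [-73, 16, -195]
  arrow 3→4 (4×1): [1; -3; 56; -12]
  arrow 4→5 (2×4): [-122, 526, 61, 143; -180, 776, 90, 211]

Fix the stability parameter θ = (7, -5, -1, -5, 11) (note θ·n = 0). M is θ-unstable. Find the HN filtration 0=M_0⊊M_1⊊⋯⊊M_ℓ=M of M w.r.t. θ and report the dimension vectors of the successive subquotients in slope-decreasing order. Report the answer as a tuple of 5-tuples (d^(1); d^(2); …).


Via rank(M_{q-1}∘⋯∘M_p): M ≅ I[1,2], I[1,4], I[2,2], I[4,4], I[4,5]^2.
μ_θ-semistable layers: μ^(1)=11; μ^(2)=1; μ^(3)=-1; μ^(4)=-5

((0, 0, 0, 0, 2); (1, 1, 0, 0, 0); (1, 1, 1, 1, 0); (0, 1, 0, 3, 0))
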